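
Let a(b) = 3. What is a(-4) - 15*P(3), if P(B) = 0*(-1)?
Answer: 3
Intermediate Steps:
P(B) = 0
a(-4) - 15*P(3) = 3 - 15*0 = 3 + 0 = 3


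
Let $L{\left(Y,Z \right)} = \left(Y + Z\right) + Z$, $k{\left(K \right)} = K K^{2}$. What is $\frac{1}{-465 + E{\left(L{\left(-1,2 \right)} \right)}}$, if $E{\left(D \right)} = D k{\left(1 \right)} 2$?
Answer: $- \frac{1}{459} \approx -0.0021787$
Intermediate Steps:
$k{\left(K \right)} = K^{3}$
$L{\left(Y,Z \right)} = Y + 2 Z$
$E{\left(D \right)} = 2 D$ ($E{\left(D \right)} = D 1^{3} \cdot 2 = D 1 \cdot 2 = D 2 = 2 D$)
$\frac{1}{-465 + E{\left(L{\left(-1,2 \right)} \right)}} = \frac{1}{-465 + 2 \left(-1 + 2 \cdot 2\right)} = \frac{1}{-465 + 2 \left(-1 + 4\right)} = \frac{1}{-465 + 2 \cdot 3} = \frac{1}{-465 + 6} = \frac{1}{-459} = - \frac{1}{459}$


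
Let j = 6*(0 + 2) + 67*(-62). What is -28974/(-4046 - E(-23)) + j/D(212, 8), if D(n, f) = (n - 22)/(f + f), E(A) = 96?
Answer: -3539389/10355 ≈ -341.80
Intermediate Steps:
D(n, f) = (-22 + n)/(2*f) (D(n, f) = (-22 + n)/((2*f)) = (-22 + n)*(1/(2*f)) = (-22 + n)/(2*f))
j = -4142 (j = 6*2 - 4154 = 12 - 4154 = -4142)
-28974/(-4046 - E(-23)) + j/D(212, 8) = -28974/(-4046 - 1*96) - 4142*16/(-22 + 212) = -28974/(-4046 - 96) - 4142/((½)*(⅛)*190) = -28974/(-4142) - 4142/95/8 = -28974*(-1/4142) - 4142*8/95 = 14487/2071 - 1744/5 = -3539389/10355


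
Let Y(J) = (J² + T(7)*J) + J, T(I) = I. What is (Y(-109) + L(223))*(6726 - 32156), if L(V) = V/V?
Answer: -279984300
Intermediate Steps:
L(V) = 1
Y(J) = J² + 8*J (Y(J) = (J² + 7*J) + J = J² + 8*J)
(Y(-109) + L(223))*(6726 - 32156) = (-109*(8 - 109) + 1)*(6726 - 32156) = (-109*(-101) + 1)*(-25430) = (11009 + 1)*(-25430) = 11010*(-25430) = -279984300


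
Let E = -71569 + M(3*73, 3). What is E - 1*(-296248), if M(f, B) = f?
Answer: 224898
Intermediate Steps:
E = -71350 (E = -71569 + 3*73 = -71569 + 219 = -71350)
E - 1*(-296248) = -71350 - 1*(-296248) = -71350 + 296248 = 224898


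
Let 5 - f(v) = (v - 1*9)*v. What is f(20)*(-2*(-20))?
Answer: -8600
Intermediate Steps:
f(v) = 5 - v*(-9 + v) (f(v) = 5 - (v - 1*9)*v = 5 - (v - 9)*v = 5 - (-9 + v)*v = 5 - v*(-9 + v))
f(20)*(-2*(-20)) = (5 - 1*20**2 + 9*20)*(-2*(-20)) = (5 - 1*400 + 180)*40 = (5 - 400 + 180)*40 = -215*40 = -8600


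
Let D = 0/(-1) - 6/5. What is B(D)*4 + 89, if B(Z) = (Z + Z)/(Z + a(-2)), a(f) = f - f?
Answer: 97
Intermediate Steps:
D = -6/5 (D = 0*(-1) - 6*⅕ = 0 - 6/5 = -6/5 ≈ -1.2000)
a(f) = 0
B(Z) = 2 (B(Z) = (Z + Z)/(Z + 0) = (2*Z)/Z = 2)
B(D)*4 + 89 = 2*4 + 89 = 8 + 89 = 97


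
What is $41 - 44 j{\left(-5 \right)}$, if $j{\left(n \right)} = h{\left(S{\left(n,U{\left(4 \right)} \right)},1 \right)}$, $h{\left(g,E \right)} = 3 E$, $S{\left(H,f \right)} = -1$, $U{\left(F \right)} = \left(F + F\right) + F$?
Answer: $-91$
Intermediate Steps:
$U{\left(F \right)} = 3 F$ ($U{\left(F \right)} = 2 F + F = 3 F$)
$j{\left(n \right)} = 3$ ($j{\left(n \right)} = 3 \cdot 1 = 3$)
$41 - 44 j{\left(-5 \right)} = 41 - 132 = -91$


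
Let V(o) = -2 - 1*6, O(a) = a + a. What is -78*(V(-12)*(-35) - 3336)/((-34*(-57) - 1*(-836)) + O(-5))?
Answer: 59592/691 ≈ 86.240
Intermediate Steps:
O(a) = 2*a
V(o) = -8 (V(o) = -2 - 6 = -8)
-78*(V(-12)*(-35) - 3336)/((-34*(-57) - 1*(-836)) + O(-5)) = -78*(-8*(-35) - 3336)/((-34*(-57) - 1*(-836)) + 2*(-5)) = -78*(280 - 3336)/((1938 + 836) - 10) = -(-238368)/(2774 - 10) = -(-238368)/2764 = -78*(-764/691) = 59592/691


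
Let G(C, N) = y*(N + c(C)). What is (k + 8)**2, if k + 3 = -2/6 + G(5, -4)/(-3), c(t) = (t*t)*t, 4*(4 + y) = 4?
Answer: 142129/9 ≈ 15792.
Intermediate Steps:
y = -3 (y = -4 + (1/4)*4 = -4 + 1 = -3)
c(t) = t**3 (c(t) = t**2*t = t**3)
G(C, N) = -3*N - 3*C**3 (G(C, N) = -3*(N + C**3) = -3*N - 3*C**3)
k = 353/3 (k = -3 + (-2/6 + (-3*(-4) - 3*5**3)/(-3)) = -3 + (-2*1/6 + (12 - 3*125)*(-1/3)) = -3 + (-1/3 + (12 - 375)*(-1/3)) = -3 + (-1/3 - 363*(-1/3)) = -3 + (-1/3 + 121) = -3 + 362/3 = 353/3 ≈ 117.67)
(k + 8)**2 = (353/3 + 8)**2 = (377/3)**2 = 142129/9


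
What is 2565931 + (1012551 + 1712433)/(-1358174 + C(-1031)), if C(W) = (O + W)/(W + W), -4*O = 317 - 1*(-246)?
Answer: 28744086888723883/11202214465 ≈ 2.5659e+6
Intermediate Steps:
O = -563/4 (O = -(317 - 1*(-246))/4 = -(317 + 246)/4 = -1/4*563 = -563/4 ≈ -140.75)
C(W) = (-563/4 + W)/(2*W) (C(W) = (-563/4 + W)/(W + W) = (-563/4 + W)/((2*W)) = (-563/4 + W)*(1/(2*W)) = (-563/4 + W)/(2*W))
2565931 + (1012551 + 1712433)/(-1358174 + C(-1031)) = 2565931 + (1012551 + 1712433)/(-1358174 + (1/8)*(-563 + 4*(-1031))/(-1031)) = 2565931 + 2724984/(-1358174 + (1/8)*(-1/1031)*(-563 - 4124)) = 2565931 + 2724984/(-1358174 + (1/8)*(-1/1031)*(-4687)) = 2565931 + 2724984/(-1358174 + 4687/8248) = 2565931 + 2724984/(-11202214465/8248) = 2565931 + 2724984*(-8248/11202214465) = 2565931 - 22475668032/11202214465 = 28744086888723883/11202214465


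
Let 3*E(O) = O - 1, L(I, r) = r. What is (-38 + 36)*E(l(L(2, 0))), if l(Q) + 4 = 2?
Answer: 2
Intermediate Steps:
l(Q) = -2 (l(Q) = -4 + 2 = -2)
E(O) = -⅓ + O/3 (E(O) = (O - 1)/3 = (-1 + O)/3 = -⅓ + O/3)
(-38 + 36)*E(l(L(2, 0))) = (-38 + 36)*(-⅓ + (⅓)*(-2)) = -2*(-⅓ - ⅔) = -2*(-1) = 2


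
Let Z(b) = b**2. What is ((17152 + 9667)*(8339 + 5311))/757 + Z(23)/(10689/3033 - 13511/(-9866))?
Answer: 17873125089263928/36950819503 ≈ 4.8370e+5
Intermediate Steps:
((17152 + 9667)*(8339 + 5311))/757 + Z(23)/(10689/3033 - 13511/(-9866)) = ((17152 + 9667)*(8339 + 5311))/757 + 23**2/(10689/3033 - 13511/(-9866)) = (26819*13650)*(1/757) + 529/(10689*(1/3033) - 13511*(-1/9866)) = 366079350*(1/757) + 529/(3563/1011 + 13511/9866) = 366079350/757 + 529/(48812179/9974526) = 366079350/757 + 529*(9974526/48812179) = 366079350/757 + 5276524254/48812179 = 17873125089263928/36950819503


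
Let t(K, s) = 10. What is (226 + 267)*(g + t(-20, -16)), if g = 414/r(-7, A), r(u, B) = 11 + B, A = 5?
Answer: 141491/8 ≈ 17686.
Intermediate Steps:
g = 207/8 (g = 414/(11 + 5) = 414/16 = 414*(1/16) = 207/8 ≈ 25.875)
(226 + 267)*(g + t(-20, -16)) = (226 + 267)*(207/8 + 10) = 493*(287/8) = 141491/8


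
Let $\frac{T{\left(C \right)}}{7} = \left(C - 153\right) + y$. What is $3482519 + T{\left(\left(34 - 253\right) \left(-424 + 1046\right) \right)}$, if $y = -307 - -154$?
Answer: $2526851$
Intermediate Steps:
$y = -153$ ($y = -307 + 154 = -153$)
$T{\left(C \right)} = -2142 + 7 C$ ($T{\left(C \right)} = 7 \left(\left(C - 153\right) - 153\right) = 7 \left(\left(-153 + C\right) - 153\right) = 7 \left(-306 + C\right) = -2142 + 7 C$)
$3482519 + T{\left(\left(34 - 253\right) \left(-424 + 1046\right) \right)} = 3482519 + \left(-2142 + 7 \left(34 - 253\right) \left(-424 + 1046\right)\right) = 3482519 + \left(-2142 + 7 \left(\left(-219\right) 622\right)\right) = 3482519 + \left(-2142 + 7 \left(-136218\right)\right) = 3482519 - 955668 = 2526851$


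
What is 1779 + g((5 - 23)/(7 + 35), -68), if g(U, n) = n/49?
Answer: 87103/49 ≈ 1777.6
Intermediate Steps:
g(U, n) = n/49 (g(U, n) = n*(1/49) = n/49)
1779 + g((5 - 23)/(7 + 35), -68) = 1779 + (1/49)*(-68) = 1779 - 68/49 = 87103/49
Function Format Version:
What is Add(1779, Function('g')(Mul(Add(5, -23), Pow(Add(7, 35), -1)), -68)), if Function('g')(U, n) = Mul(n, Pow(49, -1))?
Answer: Rational(87103, 49) ≈ 1777.6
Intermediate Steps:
Function('g')(U, n) = Mul(Rational(1, 49), n) (Function('g')(U, n) = Mul(n, Rational(1, 49)) = Mul(Rational(1, 49), n))
Add(1779, Function('g')(Mul(Add(5, -23), Pow(Add(7, 35), -1)), -68)) = Add(1779, Mul(Rational(1, 49), -68)) = Add(1779, Rational(-68, 49)) = Rational(87103, 49)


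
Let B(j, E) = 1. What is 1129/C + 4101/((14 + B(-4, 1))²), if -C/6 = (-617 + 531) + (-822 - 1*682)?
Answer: 875057/47700 ≈ 18.345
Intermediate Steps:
C = 9540 (C = -6*((-617 + 531) + (-822 - 1*682)) = -6*(-86 + (-822 - 682)) = -6*(-86 - 1504) = -6*(-1590) = 9540)
1129/C + 4101/((14 + B(-4, 1))²) = 1129/9540 + 4101/((14 + 1)²) = 1129*(1/9540) + 4101/(15²) = 1129/9540 + 4101/225 = 1129/9540 + 4101*(1/225) = 1129/9540 + 1367/75 = 875057/47700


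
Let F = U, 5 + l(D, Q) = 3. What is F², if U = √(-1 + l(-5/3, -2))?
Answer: -3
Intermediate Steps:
l(D, Q) = -2 (l(D, Q) = -5 + 3 = -2)
U = I*√3 (U = √(-1 - 2) = √(-3) = I*√3 ≈ 1.732*I)
F = I*√3 ≈ 1.732*I
F² = (I*√3)² = -3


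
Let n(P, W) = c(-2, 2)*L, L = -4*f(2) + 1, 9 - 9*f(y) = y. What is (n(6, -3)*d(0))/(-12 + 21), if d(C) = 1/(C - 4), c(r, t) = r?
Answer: -19/162 ≈ -0.11728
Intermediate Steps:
f(y) = 1 - y/9
d(C) = 1/(-4 + C)
L = -19/9 (L = -4*(1 - ⅑*2) + 1 = -4*(1 - 2/9) + 1 = -4*7/9 + 1 = -28/9 + 1 = -19/9 ≈ -2.1111)
n(P, W) = 38/9 (n(P, W) = -2*(-19/9) = 38/9)
(n(6, -3)*d(0))/(-12 + 21) = (38/(9*(-4 + 0)))/(-12 + 21) = ((38/9)/(-4))/9 = ((38/9)*(-¼))*(⅑) = -19/18*⅑ = -19/162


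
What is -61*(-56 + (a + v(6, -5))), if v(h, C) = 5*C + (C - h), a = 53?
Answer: 2379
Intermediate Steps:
v(h, C) = -h + 6*C
-61*(-56 + (a + v(6, -5))) = -61*(-56 + (53 + (-1*6 + 6*(-5)))) = -61*(-56 + (53 + (-6 - 30))) = -61*(-56 + (53 - 36)) = -61*(-56 + 17) = -61*(-39) = 2379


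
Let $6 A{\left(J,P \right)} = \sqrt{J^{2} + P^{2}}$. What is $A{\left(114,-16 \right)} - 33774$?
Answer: $-33774 + \frac{\sqrt{3313}}{3} \approx -33755.0$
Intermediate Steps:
$A{\left(J,P \right)} = \frac{\sqrt{J^{2} + P^{2}}}{6}$
$A{\left(114,-16 \right)} - 33774 = \frac{\sqrt{114^{2} + \left(-16\right)^{2}}}{6} - 33774 = \frac{\sqrt{12996 + 256}}{6} - 33774 = \frac{\sqrt{13252}}{6} - 33774 = \frac{2 \sqrt{3313}}{6} - 33774 = \frac{\sqrt{3313}}{3} - 33774 = -33774 + \frac{\sqrt{3313}}{3}$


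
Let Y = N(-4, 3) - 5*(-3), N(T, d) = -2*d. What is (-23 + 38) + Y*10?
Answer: 105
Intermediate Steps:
Y = 9 (Y = -2*3 - 5*(-3) = -6 + 15 = 9)
(-23 + 38) + Y*10 = (-23 + 38) + 9*10 = 15 + 90 = 105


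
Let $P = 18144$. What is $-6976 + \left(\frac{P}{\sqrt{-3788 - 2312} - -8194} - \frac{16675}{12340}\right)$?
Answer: $\frac{5 \left(- 17220103 \sqrt{61} + 14105674459 i\right)}{2468 \left(- 4097 i + 5 \sqrt{61}\right)} \approx -6975.1 - 0.021104 i$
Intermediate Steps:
$-6976 + \left(\frac{P}{\sqrt{-3788 - 2312} - -8194} - \frac{16675}{12340}\right) = -6976 + \left(\frac{18144}{\sqrt{-3788 - 2312} - -8194} - \frac{16675}{12340}\right) = -6976 + \left(\frac{18144}{\sqrt{-6100} + 8194} - \frac{3335}{2468}\right) = -6976 - \left(\frac{3335}{2468} - \frac{18144}{10 i \sqrt{61} + 8194}\right) = -6976 - \left(\frac{3335}{2468} - \frac{18144}{8194 + 10 i \sqrt{61}}\right) = - \frac{17220103}{2468} + \frac{18144}{8194 + 10 i \sqrt{61}}$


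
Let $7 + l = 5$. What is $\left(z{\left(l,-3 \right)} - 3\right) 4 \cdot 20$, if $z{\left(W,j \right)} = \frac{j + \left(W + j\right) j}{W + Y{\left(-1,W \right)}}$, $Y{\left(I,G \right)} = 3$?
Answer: $720$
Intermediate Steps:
$l = -2$ ($l = -7 + 5 = -2$)
$z{\left(W,j \right)} = \frac{j + j \left(W + j\right)}{3 + W}$ ($z{\left(W,j \right)} = \frac{j + \left(W + j\right) j}{W + 3} = \frac{j + j \left(W + j\right)}{3 + W}$)
$\left(z{\left(l,-3 \right)} - 3\right) 4 \cdot 20 = \left(- \frac{3 \left(1 - 2 - 3\right)}{3 - 2} - 3\right) 4 \cdot 20 = \left(\left(-3\right) 1^{-1} \left(-4\right) - 3\right) 4 \cdot 20 = \left(\left(-3\right) 1 \left(-4\right) - 3\right) 4 \cdot 20 = \left(12 - 3\right) 4 \cdot 20 = 9 \cdot 4 \cdot 20 = 36 \cdot 20 = 720$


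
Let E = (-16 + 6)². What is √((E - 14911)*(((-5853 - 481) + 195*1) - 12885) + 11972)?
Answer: 2*√70444109 ≈ 16786.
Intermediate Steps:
E = 100 (E = (-10)² = 100)
√((E - 14911)*(((-5853 - 481) + 195*1) - 12885) + 11972) = √((100 - 14911)*(((-5853 - 481) + 195*1) - 12885) + 11972) = √(-14811*((-6334 + 195) - 12885) + 11972) = √(-14811*(-6139 - 12885) + 11972) = √(-14811*(-19024) + 11972) = √(281764464 + 11972) = √281776436 = 2*√70444109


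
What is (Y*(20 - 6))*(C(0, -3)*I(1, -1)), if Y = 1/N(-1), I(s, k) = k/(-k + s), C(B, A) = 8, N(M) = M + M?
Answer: 28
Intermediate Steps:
N(M) = 2*M
I(s, k) = k/(s - k)
Y = -½ (Y = 1/(2*(-1)) = 1/(-2) = -½ ≈ -0.50000)
(Y*(20 - 6))*(C(0, -3)*I(1, -1)) = (-(20 - 6)/2)*(8*(-1/(1 - 1*(-1)))) = (-½*14)*(8*(-1/(1 + 1))) = -56*(-1/2) = -56*(-1*½) = -56*(-1)/2 = -7*(-4) = 28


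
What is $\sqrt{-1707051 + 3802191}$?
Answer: $2 \sqrt{523785} \approx 1447.5$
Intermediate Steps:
$\sqrt{-1707051 + 3802191} = \sqrt{2095140} = 2 \sqrt{523785}$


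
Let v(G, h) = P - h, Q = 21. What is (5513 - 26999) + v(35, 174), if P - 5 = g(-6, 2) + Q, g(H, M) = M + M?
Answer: -21630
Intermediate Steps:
g(H, M) = 2*M
P = 30 (P = 5 + (2*2 + 21) = 5 + (4 + 21) = 5 + 25 = 30)
v(G, h) = 30 - h
(5513 - 26999) + v(35, 174) = (5513 - 26999) + (30 - 1*174) = -21486 + (30 - 174) = -21486 - 144 = -21630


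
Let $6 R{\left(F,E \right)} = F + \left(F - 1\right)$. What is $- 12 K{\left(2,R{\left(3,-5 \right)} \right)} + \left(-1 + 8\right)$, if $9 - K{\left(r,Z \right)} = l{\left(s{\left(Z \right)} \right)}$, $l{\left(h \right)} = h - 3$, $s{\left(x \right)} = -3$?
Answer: $-173$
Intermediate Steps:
$R{\left(F,E \right)} = - \frac{1}{6} + \frac{F}{3}$ ($R{\left(F,E \right)} = \frac{F + \left(F - 1\right)}{6} = \frac{F + \left(-1 + F\right)}{6} = \frac{-1 + 2 F}{6} = - \frac{1}{6} + \frac{F}{3}$)
$l{\left(h \right)} = -3 + h$
$K{\left(r,Z \right)} = 15$ ($K{\left(r,Z \right)} = 9 - \left(-3 - 3\right) = 9 - -6 = 9 + 6 = 15$)
$- 12 K{\left(2,R{\left(3,-5 \right)} \right)} + \left(-1 + 8\right) = \left(-12\right) 15 + \left(-1 + 8\right) = -180 + 7 = -173$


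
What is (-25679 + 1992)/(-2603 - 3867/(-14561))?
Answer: 344906407/37898416 ≈ 9.1008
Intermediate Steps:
(-25679 + 1992)/(-2603 - 3867/(-14561)) = -23687/(-2603 - 3867*(-1/14561)) = -23687/(-2603 + 3867/14561) = -23687/(-37898416/14561) = -23687*(-14561/37898416) = 344906407/37898416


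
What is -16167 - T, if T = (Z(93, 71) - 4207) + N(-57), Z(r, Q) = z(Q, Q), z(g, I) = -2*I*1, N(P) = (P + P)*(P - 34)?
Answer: -22192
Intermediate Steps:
N(P) = 2*P*(-34 + P) (N(P) = (2*P)*(-34 + P) = 2*P*(-34 + P))
z(g, I) = -2*I
Z(r, Q) = -2*Q
T = 6025 (T = (-2*71 - 4207) + 2*(-57)*(-34 - 57) = (-142 - 4207) + 2*(-57)*(-91) = -4349 + 10374 = 6025)
-16167 - T = -16167 - 1*6025 = -16167 - 6025 = -22192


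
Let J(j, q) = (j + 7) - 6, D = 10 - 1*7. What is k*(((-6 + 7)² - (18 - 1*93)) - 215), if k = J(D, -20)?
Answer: -556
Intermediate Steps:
D = 3 (D = 10 - 7 = 3)
J(j, q) = 1 + j (J(j, q) = (7 + j) - 6 = 1 + j)
k = 4 (k = 1 + 3 = 4)
k*(((-6 + 7)² - (18 - 1*93)) - 215) = 4*(((-6 + 7)² - (18 - 1*93)) - 215) = 4*((1² - (18 - 93)) - 215) = 4*((1 - 1*(-75)) - 215) = 4*((1 + 75) - 215) = 4*(76 - 215) = 4*(-139) = -556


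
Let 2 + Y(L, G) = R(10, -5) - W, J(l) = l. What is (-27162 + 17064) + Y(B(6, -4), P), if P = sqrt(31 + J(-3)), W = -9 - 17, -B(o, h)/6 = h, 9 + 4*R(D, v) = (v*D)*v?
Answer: -40055/4 ≈ -10014.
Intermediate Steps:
R(D, v) = -9/4 + D*v**2/4 (R(D, v) = -9/4 + ((v*D)*v)/4 = -9/4 + ((D*v)*v)/4 = -9/4 + (D*v**2)/4 = -9/4 + D*v**2/4)
B(o, h) = -6*h
W = -26
P = 2*sqrt(7) (P = sqrt(31 - 3) = sqrt(28) = 2*sqrt(7) ≈ 5.2915)
Y(L, G) = 337/4 (Y(L, G) = -2 + ((-9/4 + (1/4)*10*(-5)**2) - 1*(-26)) = -2 + ((-9/4 + (1/4)*10*25) + 26) = -2 + ((-9/4 + 125/2) + 26) = -2 + (241/4 + 26) = -2 + 345/4 = 337/4)
(-27162 + 17064) + Y(B(6, -4), P) = (-27162 + 17064) + 337/4 = -10098 + 337/4 = -40055/4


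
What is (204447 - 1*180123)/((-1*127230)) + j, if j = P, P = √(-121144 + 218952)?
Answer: -4054/21205 + 4*√6113 ≈ 312.55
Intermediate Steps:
P = 4*√6113 (P = √97808 = 4*√6113 ≈ 312.74)
j = 4*√6113 ≈ 312.74
(204447 - 1*180123)/((-1*127230)) + j = (204447 - 1*180123)/((-1*127230)) + 4*√6113 = (204447 - 180123)/(-127230) + 4*√6113 = 24324*(-1/127230) + 4*√6113 = -4054/21205 + 4*√6113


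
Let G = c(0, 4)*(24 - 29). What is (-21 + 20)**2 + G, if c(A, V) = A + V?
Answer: -19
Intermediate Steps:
G = -20 (G = (0 + 4)*(24 - 29) = 4*(-5) = -20)
(-21 + 20)**2 + G = (-21 + 20)**2 - 20 = (-1)**2 - 20 = 1 - 20 = -19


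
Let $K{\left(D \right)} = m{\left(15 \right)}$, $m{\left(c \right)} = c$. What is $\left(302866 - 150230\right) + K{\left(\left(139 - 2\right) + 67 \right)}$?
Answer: $152651$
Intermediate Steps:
$K{\left(D \right)} = 15$
$\left(302866 - 150230\right) + K{\left(\left(139 - 2\right) + 67 \right)} = \left(302866 - 150230\right) + 15 = 152636 + 15 = 152651$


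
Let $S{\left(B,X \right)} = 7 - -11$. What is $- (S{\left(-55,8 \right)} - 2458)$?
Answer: $2440$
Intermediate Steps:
$S{\left(B,X \right)} = 18$ ($S{\left(B,X \right)} = 7 + 11 = 18$)
$- (S{\left(-55,8 \right)} - 2458) = - (18 - 2458) = \left(-1\right) \left(-2440\right) = 2440$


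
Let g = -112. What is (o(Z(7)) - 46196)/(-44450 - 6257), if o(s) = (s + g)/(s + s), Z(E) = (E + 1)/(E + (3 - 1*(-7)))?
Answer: 92629/101414 ≈ 0.91337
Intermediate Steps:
Z(E) = (1 + E)/(10 + E) (Z(E) = (1 + E)/(E + (3 + 7)) = (1 + E)/(E + 10) = (1 + E)/(10 + E))
o(s) = (-112 + s)/(2*s) (o(s) = (s - 112)/(s + s) = (-112 + s)/((2*s)) = (-112 + s)*(1/(2*s)) = (-112 + s)/(2*s))
(o(Z(7)) - 46196)/(-44450 - 6257) = ((-112 + (1 + 7)/(10 + 7))/(2*(((1 + 7)/(10 + 7)))) - 46196)/(-44450 - 6257) = ((-112 + 8/17)/(2*((8/17))) - 46196)/(-50707) = ((-112 + (1/17)*8)/(2*(((1/17)*8))) - 46196)*(-1/50707) = ((-112 + 8/17)/(2*(8/17)) - 46196)*(-1/50707) = ((1/2)*(17/8)*(-1896/17) - 46196)*(-1/50707) = (-237/2 - 46196)*(-1/50707) = -92629/2*(-1/50707) = 92629/101414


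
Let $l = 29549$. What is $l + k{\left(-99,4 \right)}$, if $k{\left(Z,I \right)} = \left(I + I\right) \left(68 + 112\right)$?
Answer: $30989$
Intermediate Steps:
$k{\left(Z,I \right)} = 360 I$ ($k{\left(Z,I \right)} = 2 I 180 = 360 I$)
$l + k{\left(-99,4 \right)} = 29549 + 360 \cdot 4 = 29549 + 1440 = 30989$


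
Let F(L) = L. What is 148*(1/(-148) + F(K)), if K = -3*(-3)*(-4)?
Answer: -5329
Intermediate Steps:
K = -36 (K = 9*(-4) = -36)
148*(1/(-148) + F(K)) = 148*(1/(-148) - 36) = 148*(-1/148 - 36) = 148*(-5329/148) = -5329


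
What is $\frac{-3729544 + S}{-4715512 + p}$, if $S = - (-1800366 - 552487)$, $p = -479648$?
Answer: $\frac{458897}{1731720} \approx 0.265$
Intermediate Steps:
$S = 2352853$ ($S = \left(-1\right) \left(-2352853\right) = 2352853$)
$\frac{-3729544 + S}{-4715512 + p} = \frac{-3729544 + 2352853}{-4715512 - 479648} = - \frac{1376691}{-5195160} = \left(-1376691\right) \left(- \frac{1}{5195160}\right) = \frac{458897}{1731720}$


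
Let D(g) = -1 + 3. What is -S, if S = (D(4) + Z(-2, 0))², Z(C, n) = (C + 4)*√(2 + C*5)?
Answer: 28 - 16*I*√2 ≈ 28.0 - 22.627*I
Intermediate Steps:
D(g) = 2
Z(C, n) = √(2 + 5*C)*(4 + C) (Z(C, n) = (4 + C)*√(2 + 5*C) = √(2 + 5*C)*(4 + C))
S = (2 + 4*I*√2)² (S = (2 + √(2 + 5*(-2))*(4 - 2))² = (2 + √(2 - 10)*2)² = (2 + √(-8)*2)² = (2 + (2*I*√2)*2)² = (2 + 4*I*√2)² ≈ -28.0 + 22.627*I)
-S = -(-28 + 16*I*√2) = 28 - 16*I*√2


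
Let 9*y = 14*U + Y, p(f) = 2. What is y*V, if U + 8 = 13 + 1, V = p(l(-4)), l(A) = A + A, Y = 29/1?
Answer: 226/9 ≈ 25.111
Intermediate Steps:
Y = 29 (Y = 29*1 = 29)
l(A) = 2*A
V = 2
U = 6 (U = -8 + (13 + 1) = -8 + 14 = 6)
y = 113/9 (y = (14*6 + 29)/9 = (84 + 29)/9 = (⅑)*113 = 113/9 ≈ 12.556)
y*V = (113/9)*2 = 226/9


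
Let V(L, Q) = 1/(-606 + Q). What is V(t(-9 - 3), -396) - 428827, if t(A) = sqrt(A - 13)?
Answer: -429684655/1002 ≈ -4.2883e+5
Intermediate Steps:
t(A) = sqrt(-13 + A)
V(t(-9 - 3), -396) - 428827 = 1/(-606 - 396) - 428827 = 1/(-1002) - 428827 = -1/1002 - 428827 = -429684655/1002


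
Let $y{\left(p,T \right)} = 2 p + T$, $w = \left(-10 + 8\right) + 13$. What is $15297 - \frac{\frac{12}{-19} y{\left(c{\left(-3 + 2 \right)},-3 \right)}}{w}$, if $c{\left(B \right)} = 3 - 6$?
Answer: $\frac{3196965}{209} \approx 15296.0$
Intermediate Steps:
$c{\left(B \right)} = -3$ ($c{\left(B \right)} = 3 - 6 = -3$)
$w = 11$ ($w = -2 + 13 = 11$)
$y{\left(p,T \right)} = T + 2 p$
$15297 - \frac{\frac{12}{-19} y{\left(c{\left(-3 + 2 \right)},-3 \right)}}{w} = 15297 - \frac{\frac{12}{-19} \left(-3 + 2 \left(-3\right)\right)}{11} = 15297 - 12 \left(- \frac{1}{19}\right) \left(-3 - 6\right) \frac{1}{11} = 15297 - \left(- \frac{12}{19}\right) \left(-9\right) \frac{1}{11} = 15297 - \frac{108}{19} \cdot \frac{1}{11} = 15297 - \frac{108}{209} = \frac{3196965}{209}$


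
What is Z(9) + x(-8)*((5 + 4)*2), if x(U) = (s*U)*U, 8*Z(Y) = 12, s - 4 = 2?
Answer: 13827/2 ≈ 6913.5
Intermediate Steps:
s = 6 (s = 4 + 2 = 6)
Z(Y) = 3/2 (Z(Y) = (⅛)*12 = 3/2)
x(U) = 6*U² (x(U) = (6*U)*U = 6*U²)
Z(9) + x(-8)*((5 + 4)*2) = 3/2 + (6*(-8)²)*((5 + 4)*2) = 3/2 + (6*64)*(9*2) = 3/2 + 384*18 = 3/2 + 6912 = 13827/2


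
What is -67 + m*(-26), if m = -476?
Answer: 12309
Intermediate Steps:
-67 + m*(-26) = -67 - 476*(-26) = -67 + 12376 = 12309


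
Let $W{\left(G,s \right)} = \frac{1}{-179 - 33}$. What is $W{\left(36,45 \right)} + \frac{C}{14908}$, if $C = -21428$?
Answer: $- \frac{1139411}{790124} \approx -1.4421$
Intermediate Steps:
$W{\left(G,s \right)} = - \frac{1}{212}$ ($W{\left(G,s \right)} = \frac{1}{-212} = - \frac{1}{212}$)
$W{\left(36,45 \right)} + \frac{C}{14908} = - \frac{1}{212} - \frac{21428}{14908} = - \frac{1}{212} - \frac{5357}{3727} = - \frac{1139411}{790124}$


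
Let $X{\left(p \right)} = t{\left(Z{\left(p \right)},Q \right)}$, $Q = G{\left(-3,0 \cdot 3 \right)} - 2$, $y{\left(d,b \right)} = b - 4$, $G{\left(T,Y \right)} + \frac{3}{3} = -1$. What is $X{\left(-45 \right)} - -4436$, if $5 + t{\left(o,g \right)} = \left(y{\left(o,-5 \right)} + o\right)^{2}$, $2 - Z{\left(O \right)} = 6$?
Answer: $4600$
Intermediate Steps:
$G{\left(T,Y \right)} = -2$ ($G{\left(T,Y \right)} = -1 - 1 = -2$)
$Z{\left(O \right)} = -4$ ($Z{\left(O \right)} = 2 - 6 = -4$)
$y{\left(d,b \right)} = -4 + b$
$Q = -4$ ($Q = -2 - 2 = -4$)
$t{\left(o,g \right)} = -5 + \left(-9 + o\right)^{2}$ ($t{\left(o,g \right)} = -5 + \left(\left(-4 - 5\right) + o\right)^{2} = -5 + \left(-9 + o\right)^{2}$)
$X{\left(p \right)} = 164$ ($X{\left(p \right)} = -5 + \left(-9 - 4\right)^{2} = -5 + \left(-13\right)^{2} = -5 + 169 = 164$)
$X{\left(-45 \right)} - -4436 = 164 - -4436 = 164 + 4436 = 4600$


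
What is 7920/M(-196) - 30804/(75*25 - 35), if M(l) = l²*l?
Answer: -453035937/27059270 ≈ -16.742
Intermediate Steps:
M(l) = l³
7920/M(-196) - 30804/(75*25 - 35) = 7920/((-196)³) - 30804/(75*25 - 35) = 7920/(-7529536) - 30804/(1875 - 35) = 7920*(-1/7529536) - 30804/1840 = -495/470596 - 30804*1/1840 = -495/470596 - 7701/460 = -453035937/27059270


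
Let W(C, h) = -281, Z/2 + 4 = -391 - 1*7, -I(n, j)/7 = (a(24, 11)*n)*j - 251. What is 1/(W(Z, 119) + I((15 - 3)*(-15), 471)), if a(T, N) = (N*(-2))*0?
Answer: 1/1476 ≈ 0.00067751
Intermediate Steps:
a(T, N) = 0 (a(T, N) = -2*N*0 = 0)
I(n, j) = 1757 (I(n, j) = -7*((0*n)*j - 251) = -7*(0*j - 251) = -7*(0 - 251) = -7*(-251) = 1757)
Z = -804 (Z = -8 + 2*(-391 - 1*7) = -8 + 2*(-391 - 7) = -8 + 2*(-398) = -8 - 796 = -804)
1/(W(Z, 119) + I((15 - 3)*(-15), 471)) = 1/(-281 + 1757) = 1/1476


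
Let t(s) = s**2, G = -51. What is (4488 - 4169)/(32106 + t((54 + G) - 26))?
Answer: 319/32635 ≈ 0.0097748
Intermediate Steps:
(4488 - 4169)/(32106 + t((54 + G) - 26)) = (4488 - 4169)/(32106 + ((54 - 51) - 26)**2) = 319/(32106 + (3 - 26)**2) = 319/(32106 + (-23)**2) = 319/(32106 + 529) = 319/32635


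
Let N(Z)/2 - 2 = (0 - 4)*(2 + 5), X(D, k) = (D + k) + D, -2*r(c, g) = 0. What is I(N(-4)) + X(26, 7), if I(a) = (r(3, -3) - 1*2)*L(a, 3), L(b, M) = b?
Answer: 163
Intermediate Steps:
r(c, g) = 0 (r(c, g) = -½*0 = 0)
X(D, k) = k + 2*D
N(Z) = -52 (N(Z) = 4 + 2*((0 - 4)*(2 + 5)) = 4 + 2*(-4*7) = 4 + 2*(-28) = 4 - 56 = -52)
I(a) = -2*a (I(a) = (0 - 1*2)*a = (0 - 2)*a = -2*a)
I(N(-4)) + X(26, 7) = -2*(-52) + (7 + 2*26) = 104 + (7 + 52) = 104 + 59 = 163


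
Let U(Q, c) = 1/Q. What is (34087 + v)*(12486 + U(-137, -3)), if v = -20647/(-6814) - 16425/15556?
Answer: 3090492150700249895/7260903004 ≈ 4.2563e+8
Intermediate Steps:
v = 104632391/52999292 (v = -20647*(-1/6814) - 16425*1/15556 = 20647/6814 - 16425/15556 = 104632391/52999292 ≈ 1.9742)
(34087 + v)*(12486 + U(-137, -3)) = (34087 + 104632391/52999292)*(12486 + 1/(-137)) = 1806691498795*(12486 - 1/137)/52999292 = (1806691498795/52999292)*(1710581/137) = 3090492150700249895/7260903004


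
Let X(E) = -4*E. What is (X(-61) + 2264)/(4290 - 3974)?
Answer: 627/79 ≈ 7.9367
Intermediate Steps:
(X(-61) + 2264)/(4290 - 3974) = (-4*(-61) + 2264)/(4290 - 3974) = (244 + 2264)/316 = 2508*(1/316) = 627/79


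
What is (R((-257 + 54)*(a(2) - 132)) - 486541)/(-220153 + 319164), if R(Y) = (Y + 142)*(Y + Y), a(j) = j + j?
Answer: 1357229427/99011 ≈ 13708.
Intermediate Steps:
a(j) = 2*j
R(Y) = 2*Y*(142 + Y) (R(Y) = (142 + Y)*(2*Y) = 2*Y*(142 + Y))
(R((-257 + 54)*(a(2) - 132)) - 486541)/(-220153 + 319164) = (2*((-257 + 54)*(2*2 - 132))*(142 + (-257 + 54)*(2*2 - 132)) - 486541)/(-220153 + 319164) = (2*(-203*(4 - 132))*(142 - 203*(4 - 132)) - 486541)/99011 = (2*(-203*(-128))*(142 - 203*(-128)) - 486541)*(1/99011) = (2*25984*(142 + 25984) - 486541)*(1/99011) = (2*25984*26126 - 486541)*(1/99011) = (1357715968 - 486541)*(1/99011) = 1357229427*(1/99011) = 1357229427/99011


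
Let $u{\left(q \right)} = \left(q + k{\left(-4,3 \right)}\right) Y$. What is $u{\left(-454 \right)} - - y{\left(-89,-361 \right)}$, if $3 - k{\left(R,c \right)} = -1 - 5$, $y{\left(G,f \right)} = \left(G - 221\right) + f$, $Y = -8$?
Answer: $2889$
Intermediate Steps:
$y{\left(G,f \right)} = -221 + G + f$ ($y{\left(G,f \right)} = \left(-221 + G\right) + f = -221 + G + f$)
$k{\left(R,c \right)} = 9$ ($k{\left(R,c \right)} = 3 - \left(-1 - 5\right) = 3 - -6 = 3 + 6 = 9$)
$u{\left(q \right)} = -72 - 8 q$ ($u{\left(q \right)} = \left(q + 9\right) \left(-8\right) = \left(9 + q\right) \left(-8\right) = -72 - 8 q$)
$u{\left(-454 \right)} - - y{\left(-89,-361 \right)} = \left(-72 - -3632\right) - - (-221 - 89 - 361) = \left(-72 + 3632\right) - \left(-1\right) \left(-671\right) = 3560 - 671 = 2889$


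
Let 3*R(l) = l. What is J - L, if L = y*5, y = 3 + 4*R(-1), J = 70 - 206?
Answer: -433/3 ≈ -144.33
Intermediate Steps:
R(l) = l/3
J = -136
y = 5/3 (y = 3 + 4*((⅓)*(-1)) = 3 + 4*(-⅓) = 3 - 4/3 = 5/3 ≈ 1.6667)
L = 25/3 (L = (5/3)*5 = 25/3 ≈ 8.3333)
J - L = -136 - 1*25/3 = -136 - 25/3 = -433/3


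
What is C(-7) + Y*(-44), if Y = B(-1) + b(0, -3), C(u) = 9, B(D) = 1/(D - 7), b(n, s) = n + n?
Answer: 29/2 ≈ 14.500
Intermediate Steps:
b(n, s) = 2*n
B(D) = 1/(-7 + D)
Y = -⅛ (Y = 1/(-7 - 1) + 2*0 = 1/(-8) + 0 = -⅛ + 0 = -⅛ ≈ -0.12500)
C(-7) + Y*(-44) = 9 - ⅛*(-44) = 9 + 11/2 = 29/2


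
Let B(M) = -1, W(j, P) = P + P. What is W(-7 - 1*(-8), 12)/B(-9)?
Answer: -24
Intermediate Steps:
W(j, P) = 2*P
W(-7 - 1*(-8), 12)/B(-9) = (2*12)/(-1) = 24*(-1) = -24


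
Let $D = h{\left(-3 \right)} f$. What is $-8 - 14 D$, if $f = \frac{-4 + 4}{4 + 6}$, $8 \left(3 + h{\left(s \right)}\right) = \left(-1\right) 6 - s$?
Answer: $-8$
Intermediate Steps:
$h{\left(s \right)} = - \frac{15}{4} - \frac{s}{8}$ ($h{\left(s \right)} = -3 + \frac{\left(-1\right) 6 - s}{8} = -3 + \frac{-6 - s}{8} = -3 - \left(\frac{3}{4} + \frac{s}{8}\right) = - \frac{15}{4} - \frac{s}{8}$)
$f = 0$ ($f = \frac{0}{10} = 0 \cdot \frac{1}{10} = 0$)
$D = 0$ ($D = \left(- \frac{15}{4} - - \frac{3}{8}\right) 0 = \left(- \frac{15}{4} + \frac{3}{8}\right) 0 = \left(- \frac{27}{8}\right) 0 = 0$)
$-8 - 14 D = -8 - 0 = -8 + 0 = -8$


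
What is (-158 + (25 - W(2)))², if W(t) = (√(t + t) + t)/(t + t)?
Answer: 17956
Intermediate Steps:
W(t) = (t + √2*√t)/(2*t) (W(t) = (√(2*t) + t)/((2*t)) = (√2*√t + t)*(1/(2*t)) = (t + √2*√t)*(1/(2*t)) = (t + √2*√t)/(2*t))
(-158 + (25 - W(2)))² = (-158 + (25 - (½ + √2/(2*√2))))² = (-158 + (25 - (½ + √2*(√2/2)/2)))² = (-158 + (25 - (½ + ½)))² = (-158 + (25 - 1*1))² = (-158 + (25 - 1))² = (-158 + 24)² = (-134)² = 17956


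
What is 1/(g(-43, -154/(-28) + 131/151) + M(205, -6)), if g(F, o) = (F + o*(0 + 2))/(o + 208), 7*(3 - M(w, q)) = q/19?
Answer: 8610287/25003675 ≈ 0.34436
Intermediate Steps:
M(w, q) = 3 - q/133 (M(w, q) = 3 - q/(7*19) = 3 - q/133)
g(F, o) = (F + 2*o)/(208 + o) (g(F, o) = (F + o*2)/(208 + o) = (F + 2*o)/(208 + o))
1/(g(-43, -154/(-28) + 131/151) + M(205, -6)) = 1/((-43 + 2*(-154/(-28) + 131/151))/(208 + (-154/(-28) + 131/151)) + (3 - 1/133*(-6))) = 1/((-43 + 2*(-154*(-1/28) + 131*(1/151)))/(208 + (-154*(-1/28) + 131*(1/151))) + (3 + 6/133)) = 1/((-43 + 2*(11/2 + 131/151))/(208 + (11/2 + 131/151)) + 405/133) = 1/((-43 + 2*(1923/302))/(208 + 1923/302) + 405/133) = 1/((-43 + 1923/151)/(64739/302) + 405/133) = 1/((302/64739)*(-4570/151) + 405/133) = 1/(-9140/64739 + 405/133) = 1/(25003675/8610287) = 8610287/25003675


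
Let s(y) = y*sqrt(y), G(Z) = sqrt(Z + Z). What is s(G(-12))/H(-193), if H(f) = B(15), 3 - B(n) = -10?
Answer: 4*2**(1/4)*3**(3/4)*I**(3/2)/13 ≈ -0.58979 + 0.58979*I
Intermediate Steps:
B(n) = 13 (B(n) = 3 - 1*(-10) = 3 + 10 = 13)
G(Z) = sqrt(2)*sqrt(Z) (G(Z) = sqrt(2*Z) = sqrt(2)*sqrt(Z))
H(f) = 13
s(y) = y**(3/2)
s(G(-12))/H(-193) = (sqrt(2)*sqrt(-12))**(3/2)/13 = (sqrt(2)*(2*I*sqrt(3)))**(3/2)*(1/13) = (2*I*sqrt(6))**(3/2)*(1/13) = (4*2**(1/4)*3**(3/4)*I**(3/2))*(1/13) = 4*2**(1/4)*3**(3/4)*I**(3/2)/13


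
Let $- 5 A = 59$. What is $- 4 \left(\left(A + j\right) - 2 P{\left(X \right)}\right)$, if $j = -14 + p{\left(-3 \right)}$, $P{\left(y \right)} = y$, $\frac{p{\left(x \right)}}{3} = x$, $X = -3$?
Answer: $\frac{576}{5} \approx 115.2$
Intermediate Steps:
$p{\left(x \right)} = 3 x$
$A = - \frac{59}{5}$ ($A = \left(- \frac{1}{5}\right) 59 = - \frac{59}{5} \approx -11.8$)
$j = -23$ ($j = -14 + 3 \left(-3\right) = -14 - 9 = -23$)
$- 4 \left(\left(A + j\right) - 2 P{\left(X \right)}\right) = - 4 \left(\left(- \frac{59}{5} - 23\right) - -6\right) = - 4 \left(- \frac{174}{5} + 6\right) = \left(-4\right) \left(- \frac{144}{5}\right) = \frac{576}{5}$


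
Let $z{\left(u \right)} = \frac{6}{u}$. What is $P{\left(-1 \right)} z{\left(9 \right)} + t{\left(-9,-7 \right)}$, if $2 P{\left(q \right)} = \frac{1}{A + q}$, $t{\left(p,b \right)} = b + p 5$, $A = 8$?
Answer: $- \frac{1091}{21} \approx -51.952$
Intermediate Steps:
$t{\left(p,b \right)} = b + 5 p$
$P{\left(q \right)} = \frac{1}{2 \left(8 + q\right)}$
$P{\left(-1 \right)} z{\left(9 \right)} + t{\left(-9,-7 \right)} = \frac{1}{2 \left(8 - 1\right)} \frac{6}{9} + \left(-7 + 5 \left(-9\right)\right) = \frac{1}{2 \cdot 7} \cdot 6 \cdot \frac{1}{9} - 52 = \frac{1}{2} \cdot \frac{1}{7} \cdot \frac{2}{3} - 52 = \frac{1}{14} \cdot \frac{2}{3} - 52 = \frac{1}{21} - 52 = - \frac{1091}{21}$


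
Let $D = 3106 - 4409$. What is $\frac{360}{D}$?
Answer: $- \frac{360}{1303} \approx -0.27629$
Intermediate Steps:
$D = -1303$ ($D = 3106 - 4409 = -1303$)
$\frac{360}{D} = \frac{360}{-1303} = 360 \left(- \frac{1}{1303}\right) = - \frac{360}{1303}$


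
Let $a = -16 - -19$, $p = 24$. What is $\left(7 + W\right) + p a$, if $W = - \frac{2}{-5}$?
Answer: $\frac{397}{5} \approx 79.4$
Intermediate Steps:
$W = \frac{2}{5}$ ($W = \left(-2\right) \left(- \frac{1}{5}\right) = \frac{2}{5} \approx 0.4$)
$a = 3$ ($a = -16 + 19 = 3$)
$\left(7 + W\right) + p a = \left(7 + \frac{2}{5}\right) + 24 \cdot 3 = \frac{37}{5} + 72 = \frac{397}{5}$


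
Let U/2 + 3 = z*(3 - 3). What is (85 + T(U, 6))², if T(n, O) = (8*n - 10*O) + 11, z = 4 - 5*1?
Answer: 144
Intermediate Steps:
z = -1 (z = 4 - 5 = -1)
U = -6 (U = -6 + 2*(-(3 - 3)) = -6 + 2*(-1*0) = -6 + 2*0 = -6 + 0 = -6)
T(n, O) = 11 - 10*O + 8*n (T(n, O) = (-10*O + 8*n) + 11 = 11 - 10*O + 8*n)
(85 + T(U, 6))² = (85 + (11 - 10*6 + 8*(-6)))² = (85 + (11 - 60 - 48))² = (85 - 97)² = (-12)² = 144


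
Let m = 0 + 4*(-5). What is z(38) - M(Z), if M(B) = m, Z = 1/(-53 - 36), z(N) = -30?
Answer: -10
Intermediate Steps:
m = -20 (m = 0 - 20 = -20)
Z = -1/89 (Z = 1/(-89) = -1/89 ≈ -0.011236)
M(B) = -20
z(38) - M(Z) = -30 - 1*(-20) = -30 + 20 = -10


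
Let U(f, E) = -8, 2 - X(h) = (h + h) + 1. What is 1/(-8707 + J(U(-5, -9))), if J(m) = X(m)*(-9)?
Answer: -1/8860 ≈ -0.00011287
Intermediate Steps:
X(h) = 1 - 2*h (X(h) = 2 - ((h + h) + 1) = 2 - (2*h + 1) = 2 - (1 + 2*h) = 2 + (-1 - 2*h) = 1 - 2*h)
J(m) = -9 + 18*m (J(m) = (1 - 2*m)*(-9) = -9 + 18*m)
1/(-8707 + J(U(-5, -9))) = 1/(-8707 + (-9 + 18*(-8))) = 1/(-8707 + (-9 - 144)) = 1/(-8707 - 153) = 1/(-8860) = -1/8860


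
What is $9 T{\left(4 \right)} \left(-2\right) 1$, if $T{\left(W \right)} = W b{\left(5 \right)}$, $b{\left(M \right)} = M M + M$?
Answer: $-2160$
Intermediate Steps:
$b{\left(M \right)} = M + M^{2}$ ($b{\left(M \right)} = M^{2} + M = M + M^{2}$)
$T{\left(W \right)} = 30 W$ ($T{\left(W \right)} = W 5 \left(1 + 5\right) = W 5 \cdot 6 = W 30 = 30 W$)
$9 T{\left(4 \right)} \left(-2\right) 1 = 9 \cdot 30 \cdot 4 \left(-2\right) 1 = 9 \cdot 120 \left(-2\right) 1 = 9 \left(-240\right) 1 = \left(-2160\right) 1 = -2160$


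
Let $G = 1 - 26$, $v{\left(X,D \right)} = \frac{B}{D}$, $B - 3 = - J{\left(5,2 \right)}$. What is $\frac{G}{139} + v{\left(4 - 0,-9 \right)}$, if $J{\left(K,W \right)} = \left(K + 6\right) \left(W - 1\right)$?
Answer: $\frac{887}{1251} \approx 0.70903$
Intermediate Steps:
$J{\left(K,W \right)} = \left(-1 + W\right) \left(6 + K\right)$ ($J{\left(K,W \right)} = \left(6 + K\right) \left(-1 + W\right) = \left(-1 + W\right) \left(6 + K\right)$)
$B = -8$ ($B = 3 - \left(-6 - 5 + 6 \cdot 2 + 5 \cdot 2\right) = 3 - \left(-6 - 5 + 12 + 10\right) = 3 - 11 = -8$)
$v{\left(X,D \right)} = - \frac{8}{D}$
$G = -25$ ($G = 1 - 26 = -25$)
$\frac{G}{139} + v{\left(4 - 0,-9 \right)} = - \frac{25}{139} - \frac{8}{-9} = \left(-25\right) \frac{1}{139} - - \frac{8}{9} = - \frac{25}{139} + \frac{8}{9} = \frac{887}{1251}$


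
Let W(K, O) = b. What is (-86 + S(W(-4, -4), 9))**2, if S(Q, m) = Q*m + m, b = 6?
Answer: 529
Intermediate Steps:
W(K, O) = 6
S(Q, m) = m + Q*m
(-86 + S(W(-4, -4), 9))**2 = (-86 + 9*(1 + 6))**2 = (-86 + 9*7)**2 = (-86 + 63)**2 = (-23)**2 = 529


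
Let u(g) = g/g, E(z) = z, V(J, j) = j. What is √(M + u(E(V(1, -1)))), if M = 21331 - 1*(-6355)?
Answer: √27687 ≈ 166.39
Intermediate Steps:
u(g) = 1
M = 27686 (M = 21331 + 6355 = 27686)
√(M + u(E(V(1, -1)))) = √(27686 + 1) = √27687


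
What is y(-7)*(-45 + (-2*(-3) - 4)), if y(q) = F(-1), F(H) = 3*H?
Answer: 129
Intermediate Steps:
y(q) = -3 (y(q) = 3*(-1) = -3)
y(-7)*(-45 + (-2*(-3) - 4)) = -3*(-45 + (-2*(-3) - 4)) = -3*(-45 + (6 - 4)) = -3*(-45 + 2) = -3*(-43) = 129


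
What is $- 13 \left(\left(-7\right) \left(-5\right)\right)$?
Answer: $-455$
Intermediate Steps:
$- 13 \left(\left(-7\right) \left(-5\right)\right) = \left(-13\right) 35 = -455$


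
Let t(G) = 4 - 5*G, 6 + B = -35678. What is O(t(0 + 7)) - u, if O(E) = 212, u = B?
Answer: 35896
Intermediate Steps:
B = -35684 (B = -6 - 35678 = -35684)
u = -35684
O(t(0 + 7)) - u = 212 - 1*(-35684) = 212 + 35684 = 35896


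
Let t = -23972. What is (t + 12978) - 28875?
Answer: -39869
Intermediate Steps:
(t + 12978) - 28875 = (-23972 + 12978) - 28875 = -10994 - 28875 = -39869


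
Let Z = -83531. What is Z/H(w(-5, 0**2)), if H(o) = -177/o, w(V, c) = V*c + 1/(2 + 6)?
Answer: 83531/1416 ≈ 58.991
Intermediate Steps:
w(V, c) = 1/8 + V*c (w(V, c) = V*c + 1/8 = 1/8 + V*c)
Z/H(w(-5, 0**2)) = -83531/((-177/(1/8 - 5*0**2))) = -83531/((-177/(1/8 - 5*0))) = -83531/((-177/(1/8 + 0))) = -83531/((-177/1/8)) = -83531/((-177*8)) = -83531/(-1416) = -83531*(-1/1416) = 83531/1416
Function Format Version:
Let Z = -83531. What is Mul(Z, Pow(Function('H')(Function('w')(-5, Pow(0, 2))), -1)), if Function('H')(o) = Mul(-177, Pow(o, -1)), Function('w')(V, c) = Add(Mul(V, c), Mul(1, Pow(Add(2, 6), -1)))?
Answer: Rational(83531, 1416) ≈ 58.991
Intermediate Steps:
Function('w')(V, c) = Add(Rational(1, 8), Mul(V, c)) (Function('w')(V, c) = Add(Mul(V, c), Mul(1, Pow(8, -1))) = Add(Mul(V, c), Mul(1, Rational(1, 8))) = Add(Mul(V, c), Rational(1, 8)) = Add(Rational(1, 8), Mul(V, c)))
Mul(Z, Pow(Function('H')(Function('w')(-5, Pow(0, 2))), -1)) = Mul(-83531, Pow(Mul(-177, Pow(Add(Rational(1, 8), Mul(-5, Pow(0, 2))), -1)), -1)) = Mul(-83531, Pow(Mul(-177, Pow(Add(Rational(1, 8), Mul(-5, 0)), -1)), -1)) = Mul(-83531, Pow(Mul(-177, Pow(Add(Rational(1, 8), 0), -1)), -1)) = Mul(-83531, Pow(Mul(-177, Pow(Rational(1, 8), -1)), -1)) = Mul(-83531, Pow(Mul(-177, 8), -1)) = Mul(-83531, Pow(-1416, -1)) = Mul(-83531, Rational(-1, 1416)) = Rational(83531, 1416)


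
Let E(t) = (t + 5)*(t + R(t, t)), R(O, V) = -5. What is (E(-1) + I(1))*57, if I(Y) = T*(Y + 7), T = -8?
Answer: -5016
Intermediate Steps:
I(Y) = -56 - 8*Y (I(Y) = -8*(Y + 7) = -8*(7 + Y) = -56 - 8*Y)
E(t) = (-5 + t)*(5 + t) (E(t) = (t + 5)*(t - 5) = (5 + t)*(-5 + t) = (-5 + t)*(5 + t))
(E(-1) + I(1))*57 = ((-25 + (-1)**2) + (-56 - 8*1))*57 = ((-25 + 1) + (-56 - 8))*57 = (-24 - 64)*57 = -88*57 = -5016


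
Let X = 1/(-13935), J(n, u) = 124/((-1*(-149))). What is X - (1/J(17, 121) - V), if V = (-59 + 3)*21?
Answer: -2034133879/1727940 ≈ -1177.2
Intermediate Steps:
J(n, u) = 124/149
V = -1176 (V = -56*21 = -1176)
X = -1/13935 ≈ -7.1762e-5
X - (1/J(17, 121) - V) = -1/13935 - (1/(124/149) - 1*(-1176)) = -1/13935 - (149/124 + 1176) = -1/13935 - 1*145973/124 = -1/13935 - 145973/124 = -2034133879/1727940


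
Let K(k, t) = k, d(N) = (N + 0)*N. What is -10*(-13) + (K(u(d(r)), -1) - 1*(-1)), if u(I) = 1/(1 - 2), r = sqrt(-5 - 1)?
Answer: 130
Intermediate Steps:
r = I*sqrt(6) (r = sqrt(-6) = I*sqrt(6) ≈ 2.4495*I)
d(N) = N**2 (d(N) = N*N = N**2)
u(I) = -1 (u(I) = 1/(-1) = -1)
-10*(-13) + (K(u(d(r)), -1) - 1*(-1)) = -10*(-13) + (-1 - 1*(-1)) = 130 + (-1 + 1) = 130 + 0 = 130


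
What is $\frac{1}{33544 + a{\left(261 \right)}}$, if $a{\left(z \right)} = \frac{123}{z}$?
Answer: $\frac{87}{2918369} \approx 2.9811 \cdot 10^{-5}$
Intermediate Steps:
$\frac{1}{33544 + a{\left(261 \right)}} = \frac{1}{33544 + \frac{123}{261}} = \frac{1}{33544 + 123 \cdot \frac{1}{261}} = \frac{1}{33544 + \frac{41}{87}} = \frac{1}{\frac{2918369}{87}} = \frac{87}{2918369}$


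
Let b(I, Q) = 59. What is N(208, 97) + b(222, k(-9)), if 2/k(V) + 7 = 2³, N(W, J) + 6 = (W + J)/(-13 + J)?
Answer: 4757/84 ≈ 56.631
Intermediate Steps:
N(W, J) = -6 + (J + W)/(-13 + J) (N(W, J) = -6 + (W + J)/(-13 + J) = -6 + (J + W)/(-13 + J))
k(V) = 2 (k(V) = 2/(-7 + 2³) = 2/(-7 + 8) = 2/1 = 2*1 = 2)
N(208, 97) + b(222, k(-9)) = (78 + 208 - 5*97)/(-13 + 97) + 59 = (78 + 208 - 485)/84 + 59 = (1/84)*(-199) + 59 = -199/84 + 59 = 4757/84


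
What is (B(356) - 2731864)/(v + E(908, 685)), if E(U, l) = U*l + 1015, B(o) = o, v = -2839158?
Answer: 2731508/2216163 ≈ 1.2325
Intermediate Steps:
E(U, l) = 1015 + U*l
(B(356) - 2731864)/(v + E(908, 685)) = (356 - 2731864)/(-2839158 + (1015 + 908*685)) = -2731508/(-2839158 + (1015 + 621980)) = -2731508/(-2839158 + 622995) = -2731508/(-2216163) = -2731508*(-1/2216163) = 2731508/2216163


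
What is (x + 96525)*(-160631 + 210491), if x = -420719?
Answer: -16164312840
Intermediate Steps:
(x + 96525)*(-160631 + 210491) = (-420719 + 96525)*(-160631 + 210491) = -324194*49860 = -16164312840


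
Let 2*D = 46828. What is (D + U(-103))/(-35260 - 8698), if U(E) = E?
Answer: -23311/43958 ≈ -0.53030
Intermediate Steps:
D = 23414 (D = (½)*46828 = 23414)
(D + U(-103))/(-35260 - 8698) = (23414 - 103)/(-35260 - 8698) = 23311/(-43958) = 23311*(-1/43958) = -23311/43958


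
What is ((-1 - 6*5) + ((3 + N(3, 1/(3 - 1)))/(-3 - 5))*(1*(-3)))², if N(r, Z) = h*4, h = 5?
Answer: 32041/64 ≈ 500.64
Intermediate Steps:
N(r, Z) = 20 (N(r, Z) = 5*4 = 20)
((-1 - 6*5) + ((3 + N(3, 1/(3 - 1)))/(-3 - 5))*(1*(-3)))² = ((-1 - 6*5) + ((3 + 20)/(-3 - 5))*(1*(-3)))² = ((-1 - 30) + (23/(-8))*(-3))² = (-31 + (23*(-⅛))*(-3))² = (-31 - 23/8*(-3))² = (-31 + 69/8)² = (-179/8)² = 32041/64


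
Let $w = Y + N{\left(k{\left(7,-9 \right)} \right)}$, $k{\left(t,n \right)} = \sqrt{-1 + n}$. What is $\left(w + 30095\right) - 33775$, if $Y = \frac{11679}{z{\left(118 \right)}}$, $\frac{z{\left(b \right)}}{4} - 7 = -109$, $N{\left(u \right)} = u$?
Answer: $- \frac{29669}{8} + i \sqrt{10} \approx -3708.6 + 3.1623 i$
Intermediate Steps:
$z{\left(b \right)} = -408$ ($z{\left(b \right)} = 28 + 4 \left(-109\right) = 28 - 436 = -408$)
$Y = - \frac{229}{8}$ ($Y = \frac{11679}{-408} = 11679 \left(- \frac{1}{408}\right) = - \frac{229}{8} \approx -28.625$)
$w = - \frac{229}{8} + i \sqrt{10}$ ($w = - \frac{229}{8} + \sqrt{-1 - 9} = - \frac{229}{8} + \sqrt{-10} = - \frac{229}{8} + i \sqrt{10} \approx -28.625 + 3.1623 i$)
$\left(w + 30095\right) - 33775 = \left(\left(- \frac{229}{8} + i \sqrt{10}\right) + 30095\right) - 33775 = \left(\frac{240531}{8} + i \sqrt{10}\right) - 33775 = - \frac{29669}{8} + i \sqrt{10}$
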